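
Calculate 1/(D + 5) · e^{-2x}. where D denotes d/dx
\frac{e^{- 2 x}}{3}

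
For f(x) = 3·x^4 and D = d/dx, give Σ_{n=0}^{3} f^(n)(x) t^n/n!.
3 x \left(4 t^{3} + 6 t^{2} x + 4 t x^{2} + x^{3}\right)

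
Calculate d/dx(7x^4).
28 x^{3}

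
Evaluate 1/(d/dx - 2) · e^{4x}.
\frac{e^{4 x}}{2}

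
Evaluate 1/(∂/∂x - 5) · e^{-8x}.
- \frac{e^{- 8 x}}{13}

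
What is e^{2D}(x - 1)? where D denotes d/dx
x + 1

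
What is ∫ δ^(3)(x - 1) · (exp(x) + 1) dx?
- e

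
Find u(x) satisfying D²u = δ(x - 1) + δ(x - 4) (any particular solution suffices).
\frac{|x - 1|}{2} + \frac{|x - 4|}{2}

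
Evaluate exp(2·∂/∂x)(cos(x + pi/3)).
\cos{\left(x + \frac{\pi}{3} + 2 \right)}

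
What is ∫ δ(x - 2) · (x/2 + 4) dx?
5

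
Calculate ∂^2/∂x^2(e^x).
e^{x}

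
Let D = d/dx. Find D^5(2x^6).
1440 x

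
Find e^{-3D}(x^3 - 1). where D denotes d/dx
x^{3} - 9 x^{2} + 27 x - 28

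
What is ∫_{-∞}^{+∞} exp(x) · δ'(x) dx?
-1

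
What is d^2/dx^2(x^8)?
56 x^{6}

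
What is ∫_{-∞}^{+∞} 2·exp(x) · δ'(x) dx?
-2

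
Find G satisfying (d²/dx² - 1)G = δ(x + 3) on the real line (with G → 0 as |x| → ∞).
-\frac{e^{-|x + 3|}}{2}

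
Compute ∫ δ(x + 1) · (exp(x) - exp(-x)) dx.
- 2 \sinh{\left(1 \right)}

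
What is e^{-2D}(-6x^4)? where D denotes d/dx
- 6 x^{4} + 48 x^{3} - 144 x^{2} + 192 x - 96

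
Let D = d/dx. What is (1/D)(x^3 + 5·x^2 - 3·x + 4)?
\frac{x^{4}}{4} + \frac{5 x^{3}}{3} - \frac{3 x^{2}}{2} + 4 x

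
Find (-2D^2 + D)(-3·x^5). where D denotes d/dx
15 x^{3} \left(8 - x\right)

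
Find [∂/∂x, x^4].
4 x^{3}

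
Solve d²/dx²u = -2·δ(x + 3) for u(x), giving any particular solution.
-|x + 3|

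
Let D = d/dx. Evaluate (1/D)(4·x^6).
\frac{4 x^{7}}{7}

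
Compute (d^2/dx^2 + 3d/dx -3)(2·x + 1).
3 - 6 x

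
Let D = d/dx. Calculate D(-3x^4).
- 12 x^{3}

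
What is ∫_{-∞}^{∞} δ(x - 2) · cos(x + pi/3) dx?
\cos{\left(\frac{\pi}{3} + 2 \right)}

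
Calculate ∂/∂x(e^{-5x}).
- 5 e^{- 5 x}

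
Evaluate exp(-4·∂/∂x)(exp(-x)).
e^{4 - x}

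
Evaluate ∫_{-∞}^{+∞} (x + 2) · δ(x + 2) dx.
0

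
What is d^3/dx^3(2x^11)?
1980 x^{8}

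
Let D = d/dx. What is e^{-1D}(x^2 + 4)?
x^{2} - 2 x + 5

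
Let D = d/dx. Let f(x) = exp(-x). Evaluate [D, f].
- e^{- x}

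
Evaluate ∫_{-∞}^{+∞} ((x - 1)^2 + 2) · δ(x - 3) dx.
6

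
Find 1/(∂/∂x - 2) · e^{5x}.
\frac{e^{5 x}}{3}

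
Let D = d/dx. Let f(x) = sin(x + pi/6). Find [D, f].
\cos{\left(x + \frac{\pi}{6} \right)}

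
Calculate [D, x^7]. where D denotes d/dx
7 x^{6}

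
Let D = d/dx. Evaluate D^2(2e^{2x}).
8 e^{2 x}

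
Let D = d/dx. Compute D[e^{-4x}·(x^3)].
x^{2} \left(3 - 4 x\right) e^{- 4 x}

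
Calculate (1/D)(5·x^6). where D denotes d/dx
\frac{5 x^{7}}{7}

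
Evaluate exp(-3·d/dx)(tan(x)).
\tan{\left(x - 3 \right)}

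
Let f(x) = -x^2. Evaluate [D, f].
- 2 x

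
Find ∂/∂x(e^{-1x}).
- e^{- x}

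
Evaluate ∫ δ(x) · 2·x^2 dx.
0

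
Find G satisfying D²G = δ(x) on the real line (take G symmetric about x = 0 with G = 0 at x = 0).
\frac{|x|}{2}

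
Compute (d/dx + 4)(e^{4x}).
8 e^{4 x}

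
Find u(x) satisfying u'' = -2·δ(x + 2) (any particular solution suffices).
-|x + 2|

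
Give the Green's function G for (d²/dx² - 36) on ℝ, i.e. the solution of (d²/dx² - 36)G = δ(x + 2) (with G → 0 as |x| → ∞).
-\frac{e^{-6|x + 2|}}{12}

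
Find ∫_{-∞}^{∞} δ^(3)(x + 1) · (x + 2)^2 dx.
0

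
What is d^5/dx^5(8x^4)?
0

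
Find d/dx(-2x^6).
- 12 x^{5}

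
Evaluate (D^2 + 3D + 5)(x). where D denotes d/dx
5 x + 3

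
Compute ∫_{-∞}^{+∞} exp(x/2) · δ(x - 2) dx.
e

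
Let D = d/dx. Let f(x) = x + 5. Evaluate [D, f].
1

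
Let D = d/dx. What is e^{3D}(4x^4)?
4 x^{4} + 48 x^{3} + 216 x^{2} + 432 x + 324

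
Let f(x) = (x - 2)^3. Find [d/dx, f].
3 \left(x - 2\right)^{2}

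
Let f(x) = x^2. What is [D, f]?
2 x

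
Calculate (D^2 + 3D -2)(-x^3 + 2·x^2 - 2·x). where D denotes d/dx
2 x^{3} - 13 x^{2} + 10 x - 2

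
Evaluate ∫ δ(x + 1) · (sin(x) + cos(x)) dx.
- \sin{\left(1 \right)} + \cos{\left(1 \right)}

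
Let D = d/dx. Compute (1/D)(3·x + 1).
\frac{3 x^{2}}{2} + x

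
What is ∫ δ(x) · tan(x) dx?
0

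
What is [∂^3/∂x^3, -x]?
-3\frac{d^{2}}{dx^{2}}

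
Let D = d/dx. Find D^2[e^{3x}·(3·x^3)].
9 x \left(3 x^{2} + 6 x + 2\right) e^{3 x}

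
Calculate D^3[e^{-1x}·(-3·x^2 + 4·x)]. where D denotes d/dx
\left(3 x^{2} - 22 x + 30\right) e^{- x}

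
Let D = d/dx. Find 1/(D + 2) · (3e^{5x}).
\frac{3 e^{5 x}}{7}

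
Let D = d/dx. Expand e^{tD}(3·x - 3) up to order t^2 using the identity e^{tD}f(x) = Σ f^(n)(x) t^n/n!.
3 t + 3 x - 3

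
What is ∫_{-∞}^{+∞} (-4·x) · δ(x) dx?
0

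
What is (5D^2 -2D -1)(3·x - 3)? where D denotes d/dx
- 3 x - 3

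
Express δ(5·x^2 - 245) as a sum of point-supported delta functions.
\frac{\delta(x - 7) + \delta(x + 7)}{70}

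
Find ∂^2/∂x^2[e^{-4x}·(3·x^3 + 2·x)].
2 \left(24 x^{3} - 36 x^{2} + 25 x - 8\right) e^{- 4 x}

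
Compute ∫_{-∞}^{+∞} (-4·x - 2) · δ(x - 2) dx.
-10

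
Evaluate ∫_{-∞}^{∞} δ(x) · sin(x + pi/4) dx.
\frac{\sqrt{2}}{2}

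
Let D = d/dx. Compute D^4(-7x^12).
- 83160 x^{8}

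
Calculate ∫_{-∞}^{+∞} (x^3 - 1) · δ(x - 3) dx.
26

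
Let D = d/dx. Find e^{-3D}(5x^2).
5 x^{2} - 30 x + 45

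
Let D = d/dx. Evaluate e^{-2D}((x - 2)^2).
x^{2} - 8 x + 16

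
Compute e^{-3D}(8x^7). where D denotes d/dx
8 x^{7} - 168 x^{6} + 1512 x^{5} - 7560 x^{4} + 22680 x^{3} - 40824 x^{2} + 40824 x - 17496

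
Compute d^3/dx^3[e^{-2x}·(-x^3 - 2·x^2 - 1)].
2 \left(4 x^{3} - 10 x^{2} - 6 x + 13\right) e^{- 2 x}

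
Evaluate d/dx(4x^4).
16 x^{3}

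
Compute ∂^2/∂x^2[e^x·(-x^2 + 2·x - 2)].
x \left(- x - 2\right) e^{x}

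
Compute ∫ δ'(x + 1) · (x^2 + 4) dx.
2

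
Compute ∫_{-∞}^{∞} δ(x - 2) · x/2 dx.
1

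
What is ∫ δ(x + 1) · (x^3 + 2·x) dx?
-3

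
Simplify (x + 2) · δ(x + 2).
0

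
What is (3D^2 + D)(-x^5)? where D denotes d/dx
5 x^{3} \left(- x - 12\right)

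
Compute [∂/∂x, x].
1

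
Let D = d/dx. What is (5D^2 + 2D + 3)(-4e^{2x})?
- 108 e^{2 x}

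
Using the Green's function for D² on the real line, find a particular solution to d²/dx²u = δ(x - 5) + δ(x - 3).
\frac{|x - 5|}{2} + \frac{|x - 3|}{2}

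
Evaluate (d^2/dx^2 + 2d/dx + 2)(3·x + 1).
6 x + 8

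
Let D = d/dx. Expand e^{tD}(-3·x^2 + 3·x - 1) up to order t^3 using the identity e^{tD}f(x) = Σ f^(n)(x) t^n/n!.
- 3 t^{2} - 3 t \left(2 x - 1\right) - 3 x^{2} + 3 x - 1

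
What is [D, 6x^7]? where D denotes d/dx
42 x^{6}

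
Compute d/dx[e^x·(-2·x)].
2 \left(- x - 1\right) e^{x}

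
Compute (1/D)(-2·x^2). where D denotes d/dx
- \frac{2 x^{3}}{3}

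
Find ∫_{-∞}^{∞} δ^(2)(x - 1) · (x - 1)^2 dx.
2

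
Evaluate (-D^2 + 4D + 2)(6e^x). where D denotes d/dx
30 e^{x}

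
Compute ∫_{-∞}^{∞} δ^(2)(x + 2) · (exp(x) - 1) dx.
e^{-2}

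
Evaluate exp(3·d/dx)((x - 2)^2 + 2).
x^{2} + 2 x + 3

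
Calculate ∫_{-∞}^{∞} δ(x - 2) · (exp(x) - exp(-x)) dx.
2 \sinh{\left(2 \right)}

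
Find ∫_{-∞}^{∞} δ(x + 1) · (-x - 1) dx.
0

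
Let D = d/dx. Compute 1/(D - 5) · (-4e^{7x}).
- 2 e^{7 x}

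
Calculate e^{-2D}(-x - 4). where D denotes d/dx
- x - 2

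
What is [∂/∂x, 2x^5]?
10 x^{4}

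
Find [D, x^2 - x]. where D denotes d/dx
2 x - 1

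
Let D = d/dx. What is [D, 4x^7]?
28 x^{6}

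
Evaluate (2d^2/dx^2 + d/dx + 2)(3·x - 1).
6 x + 1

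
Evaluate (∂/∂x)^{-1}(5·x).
\frac{5 x^{2}}{2}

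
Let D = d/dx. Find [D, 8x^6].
48 x^{5}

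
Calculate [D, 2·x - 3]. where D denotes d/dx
2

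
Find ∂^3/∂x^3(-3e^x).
- 3 e^{x}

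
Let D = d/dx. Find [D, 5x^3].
15 x^{2}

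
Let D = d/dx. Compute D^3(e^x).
e^{x}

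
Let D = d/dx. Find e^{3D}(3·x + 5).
3 x + 14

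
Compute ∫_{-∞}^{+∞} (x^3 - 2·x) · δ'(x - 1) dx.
-1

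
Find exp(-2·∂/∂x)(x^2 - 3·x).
x^{2} - 7 x + 10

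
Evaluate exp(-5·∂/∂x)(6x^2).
6 x^{2} - 60 x + 150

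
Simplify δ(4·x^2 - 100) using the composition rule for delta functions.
\frac{\delta(x - 5) + \delta(x + 5)}{40}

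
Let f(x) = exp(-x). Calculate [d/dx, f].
- e^{- x}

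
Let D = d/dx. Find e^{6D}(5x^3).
5 x^{3} + 90 x^{2} + 540 x + 1080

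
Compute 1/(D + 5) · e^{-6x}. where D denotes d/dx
- e^{- 6 x}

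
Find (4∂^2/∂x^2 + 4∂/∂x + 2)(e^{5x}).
122 e^{5 x}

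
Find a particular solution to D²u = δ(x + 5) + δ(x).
\frac{|x + 5|}{2} + \frac{|x|}{2}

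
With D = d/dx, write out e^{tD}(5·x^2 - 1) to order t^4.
5 t^{2} + 10 t x + 5 x^{2} - 1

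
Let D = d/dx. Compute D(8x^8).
64 x^{7}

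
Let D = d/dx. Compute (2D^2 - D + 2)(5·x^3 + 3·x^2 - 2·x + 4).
10 x^{3} - 9 x^{2} + 50 x + 22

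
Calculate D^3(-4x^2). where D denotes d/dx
0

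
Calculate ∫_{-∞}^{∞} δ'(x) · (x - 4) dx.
-1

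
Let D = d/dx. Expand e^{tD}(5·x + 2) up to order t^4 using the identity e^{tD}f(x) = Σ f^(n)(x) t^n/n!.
5 t + 5 x + 2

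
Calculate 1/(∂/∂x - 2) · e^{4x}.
\frac{e^{4 x}}{2}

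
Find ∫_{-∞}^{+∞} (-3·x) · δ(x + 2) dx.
6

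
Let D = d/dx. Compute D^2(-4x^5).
- 80 x^{3}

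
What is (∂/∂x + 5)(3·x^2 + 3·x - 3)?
15 x^{2} + 21 x - 12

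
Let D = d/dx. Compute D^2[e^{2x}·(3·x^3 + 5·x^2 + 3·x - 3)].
\left(12 x^{3} + 56 x^{2} + 70 x + 10\right) e^{2 x}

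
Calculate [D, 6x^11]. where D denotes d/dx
66 x^{10}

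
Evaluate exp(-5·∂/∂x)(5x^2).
5 x^{2} - 50 x + 125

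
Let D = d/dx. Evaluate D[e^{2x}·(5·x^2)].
10 x \left(x + 1\right) e^{2 x}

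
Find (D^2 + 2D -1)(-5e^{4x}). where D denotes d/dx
- 115 e^{4 x}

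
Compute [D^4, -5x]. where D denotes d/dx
-20D^{3}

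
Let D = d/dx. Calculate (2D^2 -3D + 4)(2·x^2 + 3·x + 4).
8 x^{2} + 15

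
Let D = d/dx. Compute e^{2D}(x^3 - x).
x^{3} + 6 x^{2} + 11 x + 6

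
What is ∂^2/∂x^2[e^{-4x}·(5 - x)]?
8 \left(11 - 2 x\right) e^{- 4 x}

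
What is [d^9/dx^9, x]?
9\frac{d^{8}}{dx^{8}}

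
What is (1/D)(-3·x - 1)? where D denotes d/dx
- \frac{3 x^{2}}{2} - x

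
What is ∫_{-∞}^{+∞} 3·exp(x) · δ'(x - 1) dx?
- 3 e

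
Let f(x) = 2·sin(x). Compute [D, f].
2 \cos{\left(x \right)}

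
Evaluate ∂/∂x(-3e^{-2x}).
6 e^{- 2 x}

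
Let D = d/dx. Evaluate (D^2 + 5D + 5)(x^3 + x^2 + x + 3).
5 x^{3} + 20 x^{2} + 21 x + 22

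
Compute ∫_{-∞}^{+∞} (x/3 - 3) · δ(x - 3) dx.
-2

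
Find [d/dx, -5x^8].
- 40 x^{7}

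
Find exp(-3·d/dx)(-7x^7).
- 7 x^{7} + 147 x^{6} - 1323 x^{5} + 6615 x^{4} - 19845 x^{3} + 35721 x^{2} - 35721 x + 15309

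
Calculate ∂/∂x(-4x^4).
- 16 x^{3}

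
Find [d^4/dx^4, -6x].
-24\frac{d^{3}}{dx^{3}}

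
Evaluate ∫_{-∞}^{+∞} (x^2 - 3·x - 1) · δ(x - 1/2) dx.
- \frac{9}{4}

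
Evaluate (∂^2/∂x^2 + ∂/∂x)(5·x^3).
15 x \left(x + 2\right)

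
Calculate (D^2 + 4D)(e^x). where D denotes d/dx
5 e^{x}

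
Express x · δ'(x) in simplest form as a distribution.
-\delta(x)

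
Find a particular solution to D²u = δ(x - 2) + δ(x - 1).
\frac{|x - 2|}{2} + \frac{|x - 1|}{2}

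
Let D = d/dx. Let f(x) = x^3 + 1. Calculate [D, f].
3 x^{2}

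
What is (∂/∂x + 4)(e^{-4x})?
0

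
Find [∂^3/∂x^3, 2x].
6\frac{d^{2}}{dx^{2}}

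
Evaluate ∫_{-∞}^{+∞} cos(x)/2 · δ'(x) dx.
0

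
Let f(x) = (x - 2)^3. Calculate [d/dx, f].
3 \left(x - 2\right)^{2}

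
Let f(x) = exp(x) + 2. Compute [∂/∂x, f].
e^{x}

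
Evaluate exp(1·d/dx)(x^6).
x^{6} + 6 x^{5} + 15 x^{4} + 20 x^{3} + 15 x^{2} + 6 x + 1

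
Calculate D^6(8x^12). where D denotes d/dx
5322240 x^{6}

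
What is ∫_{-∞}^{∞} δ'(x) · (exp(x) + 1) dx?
-1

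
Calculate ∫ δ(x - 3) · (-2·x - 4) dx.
-10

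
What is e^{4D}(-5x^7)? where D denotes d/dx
- 5 x^{7} - 140 x^{6} - 1680 x^{5} - 11200 x^{4} - 44800 x^{3} - 107520 x^{2} - 143360 x - 81920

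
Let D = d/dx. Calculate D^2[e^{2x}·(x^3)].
2 x \left(2 x^{2} + 6 x + 3\right) e^{2 x}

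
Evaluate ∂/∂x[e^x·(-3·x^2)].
3 x \left(- x - 2\right) e^{x}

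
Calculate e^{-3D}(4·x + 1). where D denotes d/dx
4 x - 11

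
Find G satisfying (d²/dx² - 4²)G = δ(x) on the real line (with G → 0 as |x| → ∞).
-\frac{e^{-4|x|}}{8}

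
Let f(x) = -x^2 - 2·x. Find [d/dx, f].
- 2 x - 2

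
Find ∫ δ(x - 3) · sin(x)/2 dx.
\frac{\sin{\left(3 \right)}}{2}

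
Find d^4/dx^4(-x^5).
- 120 x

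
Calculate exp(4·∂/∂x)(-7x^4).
- 7 x^{4} - 112 x^{3} - 672 x^{2} - 1792 x - 1792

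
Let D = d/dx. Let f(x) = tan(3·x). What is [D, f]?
\frac{3}{\cos^{2}{\left(3 x \right)}}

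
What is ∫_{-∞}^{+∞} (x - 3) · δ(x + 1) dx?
-4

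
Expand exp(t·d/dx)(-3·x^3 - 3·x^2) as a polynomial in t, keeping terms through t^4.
- 3 t^{3} - 3 t^{2} \left(3 x + 1\right) - 3 t x \left(3 x + 2\right) - 3 x^{3} - 3 x^{2}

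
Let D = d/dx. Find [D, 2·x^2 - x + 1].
4 x - 1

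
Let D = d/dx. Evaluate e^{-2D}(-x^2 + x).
- x^{2} + 5 x - 6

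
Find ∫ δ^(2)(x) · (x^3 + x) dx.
0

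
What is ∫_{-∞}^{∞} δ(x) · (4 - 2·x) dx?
4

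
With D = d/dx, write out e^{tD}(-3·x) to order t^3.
- 3 t - 3 x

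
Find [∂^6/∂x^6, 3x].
18\frac{d^{5}}{dx^{5}}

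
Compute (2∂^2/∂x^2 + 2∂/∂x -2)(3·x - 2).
10 - 6 x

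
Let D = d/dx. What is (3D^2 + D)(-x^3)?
3 x \left(- x - 6\right)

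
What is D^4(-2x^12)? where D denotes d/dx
- 23760 x^{8}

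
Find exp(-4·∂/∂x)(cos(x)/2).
\frac{\cos{\left(x - 4 \right)}}{2}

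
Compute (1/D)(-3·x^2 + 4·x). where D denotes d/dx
- x^{3} + 2 x^{2}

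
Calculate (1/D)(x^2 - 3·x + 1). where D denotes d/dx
\frac{x^{3}}{3} - \frac{3 x^{2}}{2} + x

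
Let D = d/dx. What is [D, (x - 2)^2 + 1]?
2 x - 4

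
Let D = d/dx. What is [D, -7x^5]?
- 35 x^{4}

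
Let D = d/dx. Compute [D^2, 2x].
4D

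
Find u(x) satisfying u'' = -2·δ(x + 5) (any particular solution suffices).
-|x + 5|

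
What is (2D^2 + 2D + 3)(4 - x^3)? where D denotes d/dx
- 3 x^{3} - 6 x^{2} - 12 x + 12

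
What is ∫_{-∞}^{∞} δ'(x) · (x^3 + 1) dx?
0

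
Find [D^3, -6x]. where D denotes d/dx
-18D^{2}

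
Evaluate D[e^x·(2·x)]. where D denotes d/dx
2 \left(x + 1\right) e^{x}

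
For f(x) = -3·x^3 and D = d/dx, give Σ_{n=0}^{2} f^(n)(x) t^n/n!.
3 x \left(- 3 t^{2} - 3 t x - x^{2}\right)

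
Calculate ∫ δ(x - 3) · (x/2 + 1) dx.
\frac{5}{2}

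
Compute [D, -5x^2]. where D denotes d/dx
- 10 x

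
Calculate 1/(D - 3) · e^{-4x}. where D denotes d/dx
- \frac{e^{- 4 x}}{7}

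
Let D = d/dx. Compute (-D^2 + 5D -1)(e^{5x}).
- e^{5 x}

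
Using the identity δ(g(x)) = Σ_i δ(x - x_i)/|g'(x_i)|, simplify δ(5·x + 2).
\frac{\delta(x + 2/5)}{5}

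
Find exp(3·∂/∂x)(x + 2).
x + 5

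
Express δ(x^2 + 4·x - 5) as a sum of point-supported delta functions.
\frac{\delta(x - 1) + \delta(x + 5)}{6}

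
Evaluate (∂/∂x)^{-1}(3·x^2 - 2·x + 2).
x^{3} - x^{2} + 2 x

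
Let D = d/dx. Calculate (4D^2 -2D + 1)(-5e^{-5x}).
- 555 e^{- 5 x}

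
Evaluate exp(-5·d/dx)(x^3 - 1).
x^{3} - 15 x^{2} + 75 x - 126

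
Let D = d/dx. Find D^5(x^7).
2520 x^{2}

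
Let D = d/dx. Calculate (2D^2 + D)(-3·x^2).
- 6 x - 12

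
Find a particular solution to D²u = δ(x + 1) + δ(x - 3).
\frac{|x + 1|}{2} + \frac{|x - 3|}{2}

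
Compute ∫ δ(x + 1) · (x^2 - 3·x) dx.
4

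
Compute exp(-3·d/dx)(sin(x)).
\sin{\left(x - 3 \right)}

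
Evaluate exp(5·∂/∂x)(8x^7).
8 x^{7} + 280 x^{6} + 4200 x^{5} + 35000 x^{4} + 175000 x^{3} + 525000 x^{2} + 875000 x + 625000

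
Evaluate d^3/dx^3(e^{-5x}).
- 125 e^{- 5 x}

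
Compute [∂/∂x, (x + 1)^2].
2 x + 2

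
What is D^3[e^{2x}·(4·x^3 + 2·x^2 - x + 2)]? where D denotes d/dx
\left(32 x^{3} + 160 x^{2} + 184 x + 52\right) e^{2 x}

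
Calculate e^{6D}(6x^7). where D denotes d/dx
6 x^{7} + 252 x^{6} + 4536 x^{5} + 45360 x^{4} + 272160 x^{3} + 979776 x^{2} + 1959552 x + 1679616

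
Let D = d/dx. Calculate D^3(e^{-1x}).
- e^{- x}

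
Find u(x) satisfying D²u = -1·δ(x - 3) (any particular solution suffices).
-\frac{|x - 3|}{2}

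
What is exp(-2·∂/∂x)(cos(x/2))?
\cos{\left(\frac{x}{2} - 1 \right)}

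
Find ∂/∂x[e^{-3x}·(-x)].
\left(3 x - 1\right) e^{- 3 x}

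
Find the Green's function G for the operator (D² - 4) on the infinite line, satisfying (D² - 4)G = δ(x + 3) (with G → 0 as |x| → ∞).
-\frac{e^{-2|x + 3|}}{4}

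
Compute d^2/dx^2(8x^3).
48 x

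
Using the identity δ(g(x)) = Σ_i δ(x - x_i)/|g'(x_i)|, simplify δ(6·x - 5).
\frac{\delta(x - 5/6)}{6}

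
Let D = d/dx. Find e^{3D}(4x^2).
4 x^{2} + 24 x + 36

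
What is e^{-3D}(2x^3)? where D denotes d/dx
2 x^{3} - 18 x^{2} + 54 x - 54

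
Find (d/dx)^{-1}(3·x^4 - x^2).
\frac{3 x^{5}}{5} - \frac{x^{3}}{3}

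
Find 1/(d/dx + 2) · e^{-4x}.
- \frac{e^{- 4 x}}{2}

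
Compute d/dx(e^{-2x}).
- 2 e^{- 2 x}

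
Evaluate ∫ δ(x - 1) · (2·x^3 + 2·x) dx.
4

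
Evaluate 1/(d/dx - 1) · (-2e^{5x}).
- \frac{e^{5 x}}{2}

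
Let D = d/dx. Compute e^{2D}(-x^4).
- x^{4} - 8 x^{3} - 24 x^{2} - 32 x - 16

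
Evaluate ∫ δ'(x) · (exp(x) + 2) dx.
-1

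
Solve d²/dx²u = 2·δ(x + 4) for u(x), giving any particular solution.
|x + 4|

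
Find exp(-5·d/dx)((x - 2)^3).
x^{3} - 21 x^{2} + 147 x - 343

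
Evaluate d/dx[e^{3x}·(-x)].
\left(- 3 x - 1\right) e^{3 x}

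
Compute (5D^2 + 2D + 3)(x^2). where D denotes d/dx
3 x^{2} + 4 x + 10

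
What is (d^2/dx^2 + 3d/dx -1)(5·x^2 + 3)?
- 5 x^{2} + 30 x + 7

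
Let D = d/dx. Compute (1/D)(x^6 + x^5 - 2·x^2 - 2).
\frac{x^{7}}{7} + \frac{x^{6}}{6} - \frac{2 x^{3}}{3} - 2 x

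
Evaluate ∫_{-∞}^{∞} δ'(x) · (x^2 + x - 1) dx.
-1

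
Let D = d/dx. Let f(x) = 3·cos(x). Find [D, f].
- 3 \sin{\left(x \right)}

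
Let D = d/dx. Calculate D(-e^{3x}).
- 3 e^{3 x}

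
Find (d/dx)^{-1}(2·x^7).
\frac{x^{8}}{4}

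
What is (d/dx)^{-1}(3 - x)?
- \frac{x^{2}}{2} + 3 x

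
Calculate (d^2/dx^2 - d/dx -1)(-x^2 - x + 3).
x^{2} + 3 x - 4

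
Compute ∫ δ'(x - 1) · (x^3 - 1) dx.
-3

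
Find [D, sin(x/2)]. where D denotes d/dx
\frac{\cos{\left(\frac{x}{2} \right)}}{2}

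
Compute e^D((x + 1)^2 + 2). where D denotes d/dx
x^{2} + 4 x + 6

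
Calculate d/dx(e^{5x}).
5 e^{5 x}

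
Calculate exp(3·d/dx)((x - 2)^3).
x^{3} + 3 x^{2} + 3 x + 1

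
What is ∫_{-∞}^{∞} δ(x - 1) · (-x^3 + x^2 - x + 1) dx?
0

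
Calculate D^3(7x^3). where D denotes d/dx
42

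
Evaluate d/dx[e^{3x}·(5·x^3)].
15 x^{2} \left(x + 1\right) e^{3 x}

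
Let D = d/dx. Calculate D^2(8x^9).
576 x^{7}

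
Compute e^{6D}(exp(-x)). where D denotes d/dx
e^{- x - 6}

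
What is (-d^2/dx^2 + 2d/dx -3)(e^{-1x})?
- 6 e^{- x}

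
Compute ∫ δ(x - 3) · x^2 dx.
9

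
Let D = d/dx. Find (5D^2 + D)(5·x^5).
25 x^{3} \left(x + 20\right)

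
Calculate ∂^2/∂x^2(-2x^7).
- 84 x^{5}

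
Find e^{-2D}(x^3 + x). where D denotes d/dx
x^{3} - 6 x^{2} + 13 x - 10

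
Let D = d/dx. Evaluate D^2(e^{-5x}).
25 e^{- 5 x}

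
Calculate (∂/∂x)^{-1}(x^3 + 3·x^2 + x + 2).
\frac{x^{4}}{4} + x^{3} + \frac{x^{2}}{2} + 2 x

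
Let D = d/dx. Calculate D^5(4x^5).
480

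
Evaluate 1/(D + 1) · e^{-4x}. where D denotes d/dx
- \frac{e^{- 4 x}}{3}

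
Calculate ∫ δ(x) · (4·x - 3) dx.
-3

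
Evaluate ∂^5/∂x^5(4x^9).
60480 x^{4}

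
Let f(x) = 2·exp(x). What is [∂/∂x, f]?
2 e^{x}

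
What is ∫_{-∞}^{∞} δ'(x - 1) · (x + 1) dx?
-1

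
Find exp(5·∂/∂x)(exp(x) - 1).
e^{x + 5} - 1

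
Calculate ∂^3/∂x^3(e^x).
e^{x}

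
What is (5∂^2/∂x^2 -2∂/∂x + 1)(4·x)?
4 x - 8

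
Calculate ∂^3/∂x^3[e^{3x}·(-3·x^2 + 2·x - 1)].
\left(- 81 x^{2} - 108 x - 27\right) e^{3 x}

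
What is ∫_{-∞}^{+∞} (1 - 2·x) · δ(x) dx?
1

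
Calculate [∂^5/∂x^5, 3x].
15\frac{d^{4}}{dx^{4}}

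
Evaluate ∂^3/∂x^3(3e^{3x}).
81 e^{3 x}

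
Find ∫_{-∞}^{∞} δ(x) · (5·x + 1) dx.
1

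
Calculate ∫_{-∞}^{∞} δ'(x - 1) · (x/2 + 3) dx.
- \frac{1}{2}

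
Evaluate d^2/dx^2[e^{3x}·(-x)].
\left(- 9 x - 6\right) e^{3 x}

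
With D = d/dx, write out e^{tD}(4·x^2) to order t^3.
4 t^{2} + 8 t x + 4 x^{2}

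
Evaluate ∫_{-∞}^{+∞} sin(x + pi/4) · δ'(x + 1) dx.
- \sin{\left(\frac{\pi}{4} + 1 \right)}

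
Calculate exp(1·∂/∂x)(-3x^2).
- 3 x^{2} - 6 x - 3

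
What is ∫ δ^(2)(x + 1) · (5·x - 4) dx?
0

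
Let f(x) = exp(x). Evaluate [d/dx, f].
e^{x}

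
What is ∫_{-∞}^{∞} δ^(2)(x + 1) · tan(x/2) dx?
- \frac{\tan{\left(\frac{1}{2} \right)}}{2} - \frac{\tan^{3}{\left(\frac{1}{2} \right)}}{2}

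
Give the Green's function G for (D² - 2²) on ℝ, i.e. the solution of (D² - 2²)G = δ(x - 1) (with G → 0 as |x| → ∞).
-\frac{e^{-2|x - 1|}}{4}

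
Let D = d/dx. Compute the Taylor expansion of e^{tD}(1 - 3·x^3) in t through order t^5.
- 3 t^{3} - 9 t^{2} x - 9 t x^{2} - 3 x^{3} + 1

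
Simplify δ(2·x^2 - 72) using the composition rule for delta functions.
\frac{\delta(x - 6) + \delta(x + 6)}{24}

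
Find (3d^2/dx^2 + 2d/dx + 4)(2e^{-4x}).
88 e^{- 4 x}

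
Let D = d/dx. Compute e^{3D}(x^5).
x^{5} + 15 x^{4} + 90 x^{3} + 270 x^{2} + 405 x + 243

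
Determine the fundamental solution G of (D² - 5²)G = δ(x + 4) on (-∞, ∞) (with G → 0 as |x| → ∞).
-\frac{e^{-5|x + 4|}}{10}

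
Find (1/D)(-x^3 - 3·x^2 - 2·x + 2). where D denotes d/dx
- \frac{x^{4}}{4} - x^{3} - x^{2} + 2 x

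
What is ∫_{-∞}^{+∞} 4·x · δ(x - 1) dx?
4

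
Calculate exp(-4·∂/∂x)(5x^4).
5 x^{4} - 80 x^{3} + 480 x^{2} - 1280 x + 1280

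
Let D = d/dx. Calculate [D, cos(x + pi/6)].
- \sin{\left(x + \frac{\pi}{6} \right)}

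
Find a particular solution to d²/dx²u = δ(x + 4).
\frac{|x + 4|}{2}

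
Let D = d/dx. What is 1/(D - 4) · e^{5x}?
e^{5 x}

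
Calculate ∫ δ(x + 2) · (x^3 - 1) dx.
-9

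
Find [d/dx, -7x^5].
- 35 x^{4}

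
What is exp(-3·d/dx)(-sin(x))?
- \sin{\left(x - 3 \right)}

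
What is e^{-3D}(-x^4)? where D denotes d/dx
- x^{4} + 12 x^{3} - 54 x^{2} + 108 x - 81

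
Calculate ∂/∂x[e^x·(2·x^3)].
2 x^{2} \left(x + 3\right) e^{x}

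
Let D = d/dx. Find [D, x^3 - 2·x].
3 x^{2} - 2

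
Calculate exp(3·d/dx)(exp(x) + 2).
e^{x + 3} + 2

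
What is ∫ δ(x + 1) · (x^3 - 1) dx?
-2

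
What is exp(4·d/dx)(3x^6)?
3 x^{6} + 72 x^{5} + 720 x^{4} + 3840 x^{3} + 11520 x^{2} + 18432 x + 12288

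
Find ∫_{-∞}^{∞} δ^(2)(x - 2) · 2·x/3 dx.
0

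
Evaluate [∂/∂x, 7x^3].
21 x^{2}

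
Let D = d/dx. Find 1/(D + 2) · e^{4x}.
\frac{e^{4 x}}{6}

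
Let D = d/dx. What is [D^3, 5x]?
15D^{2}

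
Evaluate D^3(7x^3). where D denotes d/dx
42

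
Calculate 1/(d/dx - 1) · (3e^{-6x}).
- \frac{3 e^{- 6 x}}{7}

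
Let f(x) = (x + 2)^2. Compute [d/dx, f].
2 x + 4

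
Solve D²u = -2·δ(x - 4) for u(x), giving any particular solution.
-|x - 4|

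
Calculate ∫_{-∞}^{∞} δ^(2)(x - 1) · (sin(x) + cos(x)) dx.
- \sin{\left(1 \right)} - \cos{\left(1 \right)}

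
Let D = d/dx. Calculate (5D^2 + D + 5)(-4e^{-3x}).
- 188 e^{- 3 x}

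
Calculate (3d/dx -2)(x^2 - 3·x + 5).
- 2 x^{2} + 12 x - 19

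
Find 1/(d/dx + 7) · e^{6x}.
\frac{e^{6 x}}{13}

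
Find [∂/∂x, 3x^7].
21 x^{6}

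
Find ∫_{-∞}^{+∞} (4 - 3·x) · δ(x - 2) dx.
-2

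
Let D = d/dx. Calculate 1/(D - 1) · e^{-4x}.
- \frac{e^{- 4 x}}{5}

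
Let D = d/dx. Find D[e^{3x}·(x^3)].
3 x^{2} \left(x + 1\right) e^{3 x}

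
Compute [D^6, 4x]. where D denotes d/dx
24D^{5}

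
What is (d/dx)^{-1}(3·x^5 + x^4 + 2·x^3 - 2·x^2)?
\frac{x^{6}}{2} + \frac{x^{5}}{5} + \frac{x^{4}}{2} - \frac{2 x^{3}}{3}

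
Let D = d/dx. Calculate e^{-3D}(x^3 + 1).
x^{3} - 9 x^{2} + 27 x - 26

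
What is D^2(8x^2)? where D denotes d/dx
16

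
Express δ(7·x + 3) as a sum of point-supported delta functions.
\frac{\delta(x + 3/7)}{7}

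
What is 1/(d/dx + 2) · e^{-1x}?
e^{- x}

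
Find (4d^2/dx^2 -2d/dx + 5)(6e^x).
42 e^{x}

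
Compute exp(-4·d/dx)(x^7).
x^{7} - 28 x^{6} + 336 x^{5} - 2240 x^{4} + 8960 x^{3} - 21504 x^{2} + 28672 x - 16384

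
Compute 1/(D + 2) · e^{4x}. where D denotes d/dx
\frac{e^{4 x}}{6}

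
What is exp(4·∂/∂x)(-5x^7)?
- 5 x^{7} - 140 x^{6} - 1680 x^{5} - 11200 x^{4} - 44800 x^{3} - 107520 x^{2} - 143360 x - 81920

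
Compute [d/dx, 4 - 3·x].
-3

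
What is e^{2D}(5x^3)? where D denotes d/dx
5 x^{3} + 30 x^{2} + 60 x + 40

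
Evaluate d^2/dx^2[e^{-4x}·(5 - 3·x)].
8 \left(13 - 6 x\right) e^{- 4 x}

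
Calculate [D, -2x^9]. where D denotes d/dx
- 18 x^{8}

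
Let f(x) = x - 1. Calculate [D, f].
1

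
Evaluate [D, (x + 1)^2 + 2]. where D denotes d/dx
2 x + 2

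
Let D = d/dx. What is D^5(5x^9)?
75600 x^{4}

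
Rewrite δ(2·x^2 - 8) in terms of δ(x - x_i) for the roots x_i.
\frac{\delta(x - 2) + \delta(x + 2)}{8}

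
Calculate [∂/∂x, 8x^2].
16 x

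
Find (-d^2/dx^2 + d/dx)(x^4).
4 x^{2} \left(x - 3\right)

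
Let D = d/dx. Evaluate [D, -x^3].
- 3 x^{2}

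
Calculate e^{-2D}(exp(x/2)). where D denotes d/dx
e^{\frac{x}{2} - 1}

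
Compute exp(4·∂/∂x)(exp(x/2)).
e^{\frac{x}{2} + 2}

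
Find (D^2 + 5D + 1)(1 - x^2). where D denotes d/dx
- x^{2} - 10 x - 1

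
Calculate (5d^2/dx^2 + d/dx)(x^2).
2 x + 10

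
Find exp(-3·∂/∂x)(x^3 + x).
x^{3} - 9 x^{2} + 28 x - 30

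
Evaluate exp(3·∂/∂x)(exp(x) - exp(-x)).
2 \sinh{\left(x + 3 \right)}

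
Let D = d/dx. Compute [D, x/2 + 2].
\frac{1}{2}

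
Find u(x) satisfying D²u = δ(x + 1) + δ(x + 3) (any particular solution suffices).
\frac{|x + 1|}{2} + \frac{|x + 3|}{2}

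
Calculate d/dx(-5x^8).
- 40 x^{7}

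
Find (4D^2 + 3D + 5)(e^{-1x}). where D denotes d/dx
6 e^{- x}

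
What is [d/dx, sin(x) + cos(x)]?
- \sin{\left(x \right)} + \cos{\left(x \right)}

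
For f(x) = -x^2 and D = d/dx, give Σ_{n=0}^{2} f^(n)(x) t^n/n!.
- t^{2} - 2 t x - x^{2}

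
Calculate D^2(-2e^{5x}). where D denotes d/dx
- 50 e^{5 x}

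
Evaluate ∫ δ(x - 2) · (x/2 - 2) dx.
-1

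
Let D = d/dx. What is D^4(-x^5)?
- 120 x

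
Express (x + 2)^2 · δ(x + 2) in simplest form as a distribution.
0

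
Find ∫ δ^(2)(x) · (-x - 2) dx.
0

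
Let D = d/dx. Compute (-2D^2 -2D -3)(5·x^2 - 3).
- 15 x^{2} - 20 x - 11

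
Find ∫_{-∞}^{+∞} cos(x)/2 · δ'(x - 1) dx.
\frac{\sin{\left(1 \right)}}{2}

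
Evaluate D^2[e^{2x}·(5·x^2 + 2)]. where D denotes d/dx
\left(20 x^{2} + 40 x + 18\right) e^{2 x}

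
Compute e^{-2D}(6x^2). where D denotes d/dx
6 x^{2} - 24 x + 24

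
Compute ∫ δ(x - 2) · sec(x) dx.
\sec{\left(2 \right)}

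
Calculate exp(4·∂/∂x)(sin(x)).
\sin{\left(x + 4 \right)}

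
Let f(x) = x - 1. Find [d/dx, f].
1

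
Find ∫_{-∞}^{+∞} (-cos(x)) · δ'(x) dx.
0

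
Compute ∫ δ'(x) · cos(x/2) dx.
0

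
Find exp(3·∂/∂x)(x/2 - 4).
\frac{x}{2} - \frac{5}{2}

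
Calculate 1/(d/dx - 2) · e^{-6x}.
- \frac{e^{- 6 x}}{8}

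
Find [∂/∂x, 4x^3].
12 x^{2}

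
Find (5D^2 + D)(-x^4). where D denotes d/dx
4 x^{2} \left(- x - 15\right)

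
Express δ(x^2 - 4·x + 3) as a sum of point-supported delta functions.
\frac{\delta(x - 3) + \delta(x - 1)}{2}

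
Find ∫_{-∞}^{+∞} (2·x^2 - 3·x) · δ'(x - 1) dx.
-1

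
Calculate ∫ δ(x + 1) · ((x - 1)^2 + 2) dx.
6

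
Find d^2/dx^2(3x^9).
216 x^{7}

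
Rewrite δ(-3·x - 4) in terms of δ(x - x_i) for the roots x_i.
\frac{\delta(x + 4/3)}{3}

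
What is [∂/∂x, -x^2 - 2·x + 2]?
- 2 x - 2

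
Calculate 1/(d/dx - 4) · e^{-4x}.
- \frac{e^{- 4 x}}{8}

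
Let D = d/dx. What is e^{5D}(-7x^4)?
- 7 x^{4} - 140 x^{3} - 1050 x^{2} - 3500 x - 4375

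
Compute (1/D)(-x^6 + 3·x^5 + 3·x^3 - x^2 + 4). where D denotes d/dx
- \frac{x^{7}}{7} + \frac{x^{6}}{2} + \frac{3 x^{4}}{4} - \frac{x^{3}}{3} + 4 x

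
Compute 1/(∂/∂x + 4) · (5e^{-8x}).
- \frac{5 e^{- 8 x}}{4}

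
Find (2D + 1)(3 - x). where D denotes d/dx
1 - x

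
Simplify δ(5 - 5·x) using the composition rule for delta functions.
\frac{\delta(x - 1)}{5}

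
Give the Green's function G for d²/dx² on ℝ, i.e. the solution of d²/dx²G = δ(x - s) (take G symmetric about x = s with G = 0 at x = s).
\frac{|x - s|}{2}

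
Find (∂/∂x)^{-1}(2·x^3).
\frac{x^{4}}{2}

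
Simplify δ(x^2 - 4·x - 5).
\frac{\delta(x - 5) + \delta(x + 1)}{6}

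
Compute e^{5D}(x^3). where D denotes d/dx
x^{3} + 15 x^{2} + 75 x + 125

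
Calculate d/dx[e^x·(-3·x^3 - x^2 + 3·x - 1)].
\left(- 3 x^{3} - 10 x^{2} + x + 2\right) e^{x}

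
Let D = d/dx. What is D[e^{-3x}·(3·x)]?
3 \left(1 - 3 x\right) e^{- 3 x}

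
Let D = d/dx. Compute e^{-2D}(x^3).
x^{3} - 6 x^{2} + 12 x - 8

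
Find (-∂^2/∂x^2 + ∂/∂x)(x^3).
3 x \left(x - 2\right)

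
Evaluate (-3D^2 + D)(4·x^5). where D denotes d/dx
20 x^{3} \left(x - 12\right)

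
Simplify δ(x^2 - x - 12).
\frac{\delta(x + 3) + \delta(x - 4)}{7}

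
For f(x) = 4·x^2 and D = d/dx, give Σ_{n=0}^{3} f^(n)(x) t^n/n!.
4 t^{2} + 8 t x + 4 x^{2}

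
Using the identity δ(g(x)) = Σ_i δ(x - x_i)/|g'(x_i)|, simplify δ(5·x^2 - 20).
\frac{\delta(x - 2) + \delta(x + 2)}{20}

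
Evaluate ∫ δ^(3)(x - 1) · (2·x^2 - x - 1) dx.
0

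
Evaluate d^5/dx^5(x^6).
720 x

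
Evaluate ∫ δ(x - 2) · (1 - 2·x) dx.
-3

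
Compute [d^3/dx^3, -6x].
-18\frac{d^{2}}{dx^{2}}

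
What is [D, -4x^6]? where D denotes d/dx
- 24 x^{5}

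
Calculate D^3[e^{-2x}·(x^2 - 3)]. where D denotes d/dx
4 \left(- 2 x^{2} + 6 x + 3\right) e^{- 2 x}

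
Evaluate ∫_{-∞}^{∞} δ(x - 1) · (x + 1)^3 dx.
8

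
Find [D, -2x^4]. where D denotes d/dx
- 8 x^{3}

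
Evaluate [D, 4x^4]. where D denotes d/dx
16 x^{3}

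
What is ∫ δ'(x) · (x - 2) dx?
-1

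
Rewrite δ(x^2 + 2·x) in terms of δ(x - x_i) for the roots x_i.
\frac{\delta(x + 2) + \delta(x)}{2}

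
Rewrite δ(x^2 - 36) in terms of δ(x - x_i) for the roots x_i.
\frac{\delta(x - 6) + \delta(x + 6)}{12}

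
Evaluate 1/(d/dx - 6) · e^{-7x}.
- \frac{e^{- 7 x}}{13}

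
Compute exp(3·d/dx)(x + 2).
x + 5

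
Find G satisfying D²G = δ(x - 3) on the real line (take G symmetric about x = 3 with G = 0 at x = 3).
\frac{|x - 3|}{2}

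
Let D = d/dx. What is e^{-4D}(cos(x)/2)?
\frac{\cos{\left(x - 4 \right)}}{2}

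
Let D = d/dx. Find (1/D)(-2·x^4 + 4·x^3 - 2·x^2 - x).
- \frac{2 x^{5}}{5} + x^{4} - \frac{2 x^{3}}{3} - \frac{x^{2}}{2}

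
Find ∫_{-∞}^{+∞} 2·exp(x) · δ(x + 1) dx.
\frac{2}{e}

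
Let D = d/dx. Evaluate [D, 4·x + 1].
4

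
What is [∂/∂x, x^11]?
11 x^{10}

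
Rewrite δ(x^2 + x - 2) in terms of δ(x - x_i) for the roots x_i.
\frac{\delta(x + 2) + \delta(x - 1)}{3}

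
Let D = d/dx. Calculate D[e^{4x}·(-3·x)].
\left(- 12 x - 3\right) e^{4 x}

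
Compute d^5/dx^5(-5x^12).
- 475200 x^{7}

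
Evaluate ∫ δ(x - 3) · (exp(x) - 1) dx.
-1 + e^{3}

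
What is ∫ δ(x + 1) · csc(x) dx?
- \csc{\left(1 \right)}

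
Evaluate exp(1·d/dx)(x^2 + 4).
x^{2} + 2 x + 5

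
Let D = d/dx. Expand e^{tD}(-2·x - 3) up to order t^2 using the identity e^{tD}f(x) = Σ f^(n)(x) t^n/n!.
- 2 t - 2 x - 3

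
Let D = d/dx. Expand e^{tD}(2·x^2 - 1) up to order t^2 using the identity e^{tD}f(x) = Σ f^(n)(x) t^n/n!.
2 t^{2} + 4 t x + 2 x^{2} - 1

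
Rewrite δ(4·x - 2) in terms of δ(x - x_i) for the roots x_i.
\frac{\delta(x - 1/2)}{4}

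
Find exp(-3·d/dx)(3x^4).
3 x^{4} - 36 x^{3} + 162 x^{2} - 324 x + 243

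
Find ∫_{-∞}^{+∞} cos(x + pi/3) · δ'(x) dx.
\frac{\sqrt{3}}{2}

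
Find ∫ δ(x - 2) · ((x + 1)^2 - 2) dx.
7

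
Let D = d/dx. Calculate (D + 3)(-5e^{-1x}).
- 10 e^{- x}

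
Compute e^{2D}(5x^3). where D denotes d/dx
5 x^{3} + 30 x^{2} + 60 x + 40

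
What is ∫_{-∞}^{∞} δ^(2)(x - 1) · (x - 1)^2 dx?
2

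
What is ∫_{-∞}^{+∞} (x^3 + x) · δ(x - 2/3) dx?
\frac{26}{27}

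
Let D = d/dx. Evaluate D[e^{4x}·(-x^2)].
2 x \left(- 2 x - 1\right) e^{4 x}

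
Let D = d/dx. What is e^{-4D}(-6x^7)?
- 6 x^{7} + 168 x^{6} - 2016 x^{5} + 13440 x^{4} - 53760 x^{3} + 129024 x^{2} - 172032 x + 98304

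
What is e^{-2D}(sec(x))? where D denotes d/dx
\sec{\left(x - 2 \right)}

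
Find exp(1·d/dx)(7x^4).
7 x^{4} + 28 x^{3} + 42 x^{2} + 28 x + 7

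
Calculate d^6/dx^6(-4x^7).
- 20160 x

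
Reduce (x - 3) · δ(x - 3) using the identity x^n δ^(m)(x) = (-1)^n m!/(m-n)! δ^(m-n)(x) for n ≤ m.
0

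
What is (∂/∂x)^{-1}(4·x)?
2 x^{2}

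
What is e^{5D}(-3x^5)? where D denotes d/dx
- 3 x^{5} - 75 x^{4} - 750 x^{3} - 3750 x^{2} - 9375 x - 9375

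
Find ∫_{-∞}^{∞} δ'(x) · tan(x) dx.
-1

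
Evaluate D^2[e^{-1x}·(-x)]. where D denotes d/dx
\left(2 - x\right) e^{- x}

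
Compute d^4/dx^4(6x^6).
2160 x^{2}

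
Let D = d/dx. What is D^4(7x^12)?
83160 x^{8}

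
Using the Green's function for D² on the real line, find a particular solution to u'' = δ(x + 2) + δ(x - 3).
\frac{|x + 2|}{2} + \frac{|x - 3|}{2}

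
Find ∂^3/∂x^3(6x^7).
1260 x^{4}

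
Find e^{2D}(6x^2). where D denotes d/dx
6 x^{2} + 24 x + 24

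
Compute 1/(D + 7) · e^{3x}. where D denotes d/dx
\frac{e^{3 x}}{10}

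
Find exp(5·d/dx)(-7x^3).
- 7 x^{3} - 105 x^{2} - 525 x - 875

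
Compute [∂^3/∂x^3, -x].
-3\frac{d^{2}}{dx^{2}}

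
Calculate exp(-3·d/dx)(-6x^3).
- 6 x^{3} + 54 x^{2} - 162 x + 162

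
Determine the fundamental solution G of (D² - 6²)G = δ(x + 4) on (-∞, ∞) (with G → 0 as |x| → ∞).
-\frac{e^{-6|x + 4|}}{12}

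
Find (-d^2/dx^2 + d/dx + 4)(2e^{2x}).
4 e^{2 x}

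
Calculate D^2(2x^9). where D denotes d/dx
144 x^{7}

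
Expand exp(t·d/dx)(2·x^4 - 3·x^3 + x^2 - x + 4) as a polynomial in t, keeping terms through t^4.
2 t^{4} + t^{3} \left(8 x - 3\right) + t^{2} \left(12 x^{2} - 9 x + 1\right) + t \left(8 x^{3} - 9 x^{2} + 2 x - 1\right) + 2 x^{4} - 3 x^{3} + x^{2} - x + 4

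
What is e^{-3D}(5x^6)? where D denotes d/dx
5 x^{6} - 90 x^{5} + 675 x^{4} - 2700 x^{3} + 6075 x^{2} - 7290 x + 3645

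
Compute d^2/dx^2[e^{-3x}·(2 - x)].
3 \left(8 - 3 x\right) e^{- 3 x}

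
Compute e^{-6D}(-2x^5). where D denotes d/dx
- 2 x^{5} + 60 x^{4} - 720 x^{3} + 4320 x^{2} - 12960 x + 15552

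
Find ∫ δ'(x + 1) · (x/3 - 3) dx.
- \frac{1}{3}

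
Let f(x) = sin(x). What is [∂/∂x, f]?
\cos{\left(x \right)}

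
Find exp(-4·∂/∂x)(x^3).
x^{3} - 12 x^{2} + 48 x - 64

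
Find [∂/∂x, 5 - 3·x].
-3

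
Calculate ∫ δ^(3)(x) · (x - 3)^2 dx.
0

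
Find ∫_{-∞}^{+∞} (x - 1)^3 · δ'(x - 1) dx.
0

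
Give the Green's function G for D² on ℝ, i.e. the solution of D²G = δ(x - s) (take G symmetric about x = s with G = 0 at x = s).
\frac{|x - s|}{2}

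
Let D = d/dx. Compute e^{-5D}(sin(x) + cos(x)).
\sqrt{2} \cos{\left(- x + \frac{\pi}{4} + 5 \right)}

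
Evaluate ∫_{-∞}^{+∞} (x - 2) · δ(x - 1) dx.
-1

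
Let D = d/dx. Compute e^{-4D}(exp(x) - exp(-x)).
- e^{4 - x} + e^{x - 4}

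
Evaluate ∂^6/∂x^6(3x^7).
15120 x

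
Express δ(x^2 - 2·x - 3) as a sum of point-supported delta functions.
\frac{\delta(x - 3) + \delta(x + 1)}{4}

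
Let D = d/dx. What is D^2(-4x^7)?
- 168 x^{5}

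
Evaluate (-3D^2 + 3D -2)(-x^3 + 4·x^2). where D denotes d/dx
2 x^{3} - 17 x^{2} + 42 x - 24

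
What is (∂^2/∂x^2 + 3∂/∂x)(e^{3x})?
18 e^{3 x}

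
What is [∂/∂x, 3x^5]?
15 x^{4}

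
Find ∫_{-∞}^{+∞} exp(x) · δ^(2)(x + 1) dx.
e^{-1}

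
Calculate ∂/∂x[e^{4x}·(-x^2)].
2 x \left(- 2 x - 1\right) e^{4 x}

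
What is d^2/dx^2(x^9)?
72 x^{7}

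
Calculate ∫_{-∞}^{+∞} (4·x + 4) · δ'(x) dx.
-4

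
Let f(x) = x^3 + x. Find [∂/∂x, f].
3 x^{2} + 1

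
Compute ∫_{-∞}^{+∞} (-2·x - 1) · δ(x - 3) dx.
-7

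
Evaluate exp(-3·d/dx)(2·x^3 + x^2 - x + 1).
2 x^{3} - 17 x^{2} + 47 x - 41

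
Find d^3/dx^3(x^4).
24 x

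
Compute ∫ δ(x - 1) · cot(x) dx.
\cot{\left(1 \right)}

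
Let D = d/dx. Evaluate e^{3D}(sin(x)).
\sin{\left(x + 3 \right)}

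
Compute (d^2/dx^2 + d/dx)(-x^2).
- 2 x - 2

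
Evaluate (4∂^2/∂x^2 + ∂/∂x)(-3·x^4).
12 x^{2} \left(- x - 12\right)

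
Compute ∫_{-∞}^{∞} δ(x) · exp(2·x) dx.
1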